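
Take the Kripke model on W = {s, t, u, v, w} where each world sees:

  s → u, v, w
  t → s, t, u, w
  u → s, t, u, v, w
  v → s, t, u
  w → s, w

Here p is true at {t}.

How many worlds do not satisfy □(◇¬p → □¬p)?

s: successors {u, v, w}; ◇¬p → □¬p there: u:F, v:F, w:T. ✗
t: successors {s, t, u, w}; ◇¬p → □¬p there: s:T, t:F, u:F, w:T. ✗
u: successors {s, t, u, v, w}; ◇¬p → □¬p there: s:T, t:F, u:F, v:F, w:T. ✗
v: successors {s, t, u}; ◇¬p → □¬p there: s:T, t:F, u:F. ✗
w: successors {s, w}; ◇¬p → □¬p there: s:T, w:T. ✓
Satisfying worlds: {w}.
So □(◇¬p → □¬p) fails at the other 4 worlds.

4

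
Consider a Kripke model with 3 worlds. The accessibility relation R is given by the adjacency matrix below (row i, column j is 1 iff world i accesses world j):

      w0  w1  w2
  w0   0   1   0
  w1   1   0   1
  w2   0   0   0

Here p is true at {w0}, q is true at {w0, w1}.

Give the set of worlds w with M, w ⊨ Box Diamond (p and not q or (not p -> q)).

w0: successors {w1}; Diamond (p and not q or (not p -> q)) there: w1:T. ✓
w1: successors {w0, w2}; Diamond (p and not q or (not p -> q)) there: w0:T, w2:F. ✗
w2: no successors, so Box Diamond (p and not q or (not p -> q)) holds vacuously. ✓

{w0, w2}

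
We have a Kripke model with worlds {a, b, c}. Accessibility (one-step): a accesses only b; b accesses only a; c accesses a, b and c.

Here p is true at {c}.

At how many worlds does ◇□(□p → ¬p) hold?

3

a: successors {b}; □(□p → ¬p) there: b:T. ✓
b: successors {a}; □(□p → ¬p) there: a:T. ✓
c: successors {a, b, c}; □(□p → ¬p) there: a:T, b:T, c:T. ✓
Satisfying worlds: {a, b, c}.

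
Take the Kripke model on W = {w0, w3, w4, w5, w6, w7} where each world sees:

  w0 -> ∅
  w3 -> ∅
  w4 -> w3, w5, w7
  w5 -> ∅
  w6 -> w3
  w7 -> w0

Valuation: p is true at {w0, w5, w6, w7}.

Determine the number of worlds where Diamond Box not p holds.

3

w0: no successors, so Diamond Box not p fails. ✗
w3: no successors, so Diamond Box not p fails. ✗
w4: successors {w3, w5, w7}; Box not p there: w3:T, w5:T, w7:F. ✓
w5: no successors, so Diamond Box not p fails. ✗
w6: successors {w3}; Box not p there: w3:T. ✓
w7: successors {w0}; Box not p there: w0:T. ✓
Satisfying worlds: {w4, w6, w7}.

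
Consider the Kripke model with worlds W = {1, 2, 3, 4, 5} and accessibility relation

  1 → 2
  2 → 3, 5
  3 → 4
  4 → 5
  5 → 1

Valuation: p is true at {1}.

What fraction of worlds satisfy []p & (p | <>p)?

1: []p is F, p | <>p is T. ✗
2: []p is F, p | <>p is F. ✗
3: []p is F, p | <>p is F. ✗
4: []p is F, p | <>p is F. ✗
5: []p is T, p | <>p is T. ✓
That's 1 of 5 worlds, so 1/5.

1/5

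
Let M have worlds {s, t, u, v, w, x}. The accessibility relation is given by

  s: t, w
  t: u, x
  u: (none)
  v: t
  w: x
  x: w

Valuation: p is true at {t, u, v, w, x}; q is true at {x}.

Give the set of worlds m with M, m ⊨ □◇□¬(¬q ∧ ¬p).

s: successors {t, w}; ◇□¬(¬q ∧ ¬p) there: t:T, w:T. ✓
t: successors {u, x}; ◇□¬(¬q ∧ ¬p) there: u:F, x:T. ✗
u: no successors, so □◇□¬(¬q ∧ ¬p) holds vacuously. ✓
v: successors {t}; ◇□¬(¬q ∧ ¬p) there: t:T. ✓
w: successors {x}; ◇□¬(¬q ∧ ¬p) there: x:T. ✓
x: successors {w}; ◇□¬(¬q ∧ ¬p) there: w:T. ✓

{s, u, v, w, x}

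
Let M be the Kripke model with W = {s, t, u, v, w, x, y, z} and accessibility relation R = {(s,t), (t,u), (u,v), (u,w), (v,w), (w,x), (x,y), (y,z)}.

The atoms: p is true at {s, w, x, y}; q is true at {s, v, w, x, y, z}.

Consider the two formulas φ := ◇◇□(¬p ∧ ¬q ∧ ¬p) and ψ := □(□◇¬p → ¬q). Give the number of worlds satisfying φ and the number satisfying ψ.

1 and 6

For ◇◇□(¬p ∧ ¬q ∧ ¬p):
s: successors {t}; ◇□(¬p ∧ ¬q ∧ ¬p) there: t:F. ✗
t: successors {u}; ◇□(¬p ∧ ¬q ∧ ¬p) there: u:F. ✗
u: successors {v, w}; ◇□(¬p ∧ ¬q ∧ ¬p) there: v:F, w:F. ✗
v: successors {w}; ◇□(¬p ∧ ¬q ∧ ¬p) there: w:F. ✗
w: successors {x}; ◇□(¬p ∧ ¬q ∧ ¬p) there: x:F. ✗
x: successors {y}; ◇□(¬p ∧ ¬q ∧ ¬p) there: y:T. ✓
y: successors {z}; ◇□(¬p ∧ ¬q ∧ ¬p) there: z:F. ✗
z: no successors, so ◇◇□(¬p ∧ ¬q ∧ ¬p) fails. ✗
— 1 world.
For □(□◇¬p → ¬q):
s: successors {t}; □◇¬p → ¬q there: t:T. ✓
t: successors {u}; □◇¬p → ¬q there: u:T. ✓
u: successors {v, w}; □◇¬p → ¬q there: v:T, w:T. ✓
v: successors {w}; □◇¬p → ¬q there: w:T. ✓
w: successors {x}; □◇¬p → ¬q there: x:F. ✗
x: successors {y}; □◇¬p → ¬q there: y:T. ✓
y: successors {z}; □◇¬p → ¬q there: z:F. ✗
z: no successors, so □(□◇¬p → ¬q) holds vacuously. ✓
— 6 worlds.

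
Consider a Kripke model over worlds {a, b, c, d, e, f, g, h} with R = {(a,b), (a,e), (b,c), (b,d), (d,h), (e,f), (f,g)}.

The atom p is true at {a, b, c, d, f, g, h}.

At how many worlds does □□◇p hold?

5

a: successors {b, e}; □◇p there: b:F, e:T. ✗
b: successors {c, d}; □◇p there: c:T, d:F. ✗
c: no successors, so □□◇p holds vacuously. ✓
d: successors {h}; □◇p there: h:T. ✓
e: successors {f}; □◇p there: f:F. ✗
f: successors {g}; □◇p there: g:T. ✓
g: no successors, so □□◇p holds vacuously. ✓
h: no successors, so □□◇p holds vacuously. ✓
Satisfying worlds: {c, d, f, g, h}.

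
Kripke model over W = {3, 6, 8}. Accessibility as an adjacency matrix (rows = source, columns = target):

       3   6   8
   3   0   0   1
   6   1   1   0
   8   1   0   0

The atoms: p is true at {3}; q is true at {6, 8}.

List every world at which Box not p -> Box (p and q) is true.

3: Box not p is T, Box (p and q) is F. ✗
6: Box not p is F, Box (p and q) is F. ✓
8: Box not p is F, Box (p and q) is F. ✓

{6, 8}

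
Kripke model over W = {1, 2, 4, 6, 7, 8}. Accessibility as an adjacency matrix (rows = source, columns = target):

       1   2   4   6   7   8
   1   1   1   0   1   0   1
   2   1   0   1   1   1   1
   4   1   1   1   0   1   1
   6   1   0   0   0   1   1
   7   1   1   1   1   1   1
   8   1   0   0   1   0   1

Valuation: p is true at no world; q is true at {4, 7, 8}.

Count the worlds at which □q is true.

0

1: successors {1, 2, 6, 8}; q there: 1:F, 2:F, 6:F, 8:T. ✗
2: successors {1, 4, 6, 7, 8}; q there: 1:F, 4:T, 6:F, 7:T, 8:T. ✗
4: successors {1, 2, 4, 7, 8}; q there: 1:F, 2:F, 4:T, 7:T, 8:T. ✗
6: successors {1, 7, 8}; q there: 1:F, 7:T, 8:T. ✗
7: successors {1, 2, 4, 6, 7, 8}; q there: 1:F, 2:F, 4:T, 6:F, 7:T, 8:T. ✗
8: successors {1, 6, 8}; q there: 1:F, 6:F, 8:T. ✗
Satisfying worlds: ∅.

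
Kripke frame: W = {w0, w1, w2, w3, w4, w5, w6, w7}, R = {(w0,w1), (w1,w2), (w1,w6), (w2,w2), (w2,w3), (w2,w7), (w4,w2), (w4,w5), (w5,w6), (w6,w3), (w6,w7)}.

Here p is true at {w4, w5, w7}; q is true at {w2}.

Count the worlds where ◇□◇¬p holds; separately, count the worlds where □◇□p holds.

4 and 4

For ◇□◇¬p:
w0: successors {w1}; □◇¬p there: w1:T. ✓
w1: successors {w2, w6}; □◇¬p there: w2:F, w6:F. ✗
w2: successors {w2, w3, w7}; □◇¬p there: w2:F, w3:T, w7:T. ✓
w3: no successors, so ◇□◇¬p fails. ✗
w4: successors {w2, w5}; □◇¬p there: w2:F, w5:T. ✓
w5: successors {w6}; □◇¬p there: w6:F. ✗
w6: successors {w3, w7}; □◇¬p there: w3:T, w7:T. ✓
w7: no successors, so ◇□◇¬p fails. ✗
— 4 worlds.
For □◇□p:
w0: successors {w1}; ◇□p there: w1:F. ✗
w1: successors {w2, w6}; ◇□p there: w2:T, w6:T. ✓
w2: successors {w2, w3, w7}; ◇□p there: w2:T, w3:F, w7:F. ✗
w3: no successors, so □◇□p holds vacuously. ✓
w4: successors {w2, w5}; ◇□p there: w2:T, w5:F. ✗
w5: successors {w6}; ◇□p there: w6:T. ✓
w6: successors {w3, w7}; ◇□p there: w3:F, w7:F. ✗
w7: no successors, so □◇□p holds vacuously. ✓
— 4 worlds.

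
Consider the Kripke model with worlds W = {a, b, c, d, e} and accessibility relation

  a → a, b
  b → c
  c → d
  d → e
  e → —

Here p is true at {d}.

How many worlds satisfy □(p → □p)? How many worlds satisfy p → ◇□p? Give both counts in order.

For □(p → □p):
a: successors {a, b}; p → □p there: a:T, b:T. ✓
b: successors {c}; p → □p there: c:T. ✓
c: successors {d}; p → □p there: d:F. ✗
d: successors {e}; p → □p there: e:T. ✓
e: no successors, so □(p → □p) holds vacuously. ✓
— 4 worlds.
For p → ◇□p:
a: p is F, ◇□p is F. ✓
b: p is F, ◇□p is T. ✓
c: p is F, ◇□p is F. ✓
d: p is T, ◇□p is T. ✓
e: p is F, ◇□p is F. ✓
— 5 worlds.

4 and 5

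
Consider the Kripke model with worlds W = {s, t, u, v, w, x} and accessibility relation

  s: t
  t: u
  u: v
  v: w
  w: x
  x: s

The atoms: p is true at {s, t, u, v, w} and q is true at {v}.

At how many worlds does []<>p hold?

s: successors {t}; <>p there: t:T. ✓
t: successors {u}; <>p there: u:T. ✓
u: successors {v}; <>p there: v:T. ✓
v: successors {w}; <>p there: w:F. ✗
w: successors {x}; <>p there: x:T. ✓
x: successors {s}; <>p there: s:T. ✓
Satisfying worlds: {s, t, u, w, x}.

5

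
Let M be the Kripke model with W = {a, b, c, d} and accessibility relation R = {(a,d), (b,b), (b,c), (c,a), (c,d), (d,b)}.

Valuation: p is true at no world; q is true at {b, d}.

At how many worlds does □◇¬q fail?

a: successors {d}; ◇¬q there: d:F. ✗
b: successors {b, c}; ◇¬q there: b:T, c:T. ✓
c: successors {a, d}; ◇¬q there: a:F, d:F. ✗
d: successors {b}; ◇¬q there: b:T. ✓
Satisfying worlds: {b, d}.
So □◇¬q fails at the other 2 worlds.

2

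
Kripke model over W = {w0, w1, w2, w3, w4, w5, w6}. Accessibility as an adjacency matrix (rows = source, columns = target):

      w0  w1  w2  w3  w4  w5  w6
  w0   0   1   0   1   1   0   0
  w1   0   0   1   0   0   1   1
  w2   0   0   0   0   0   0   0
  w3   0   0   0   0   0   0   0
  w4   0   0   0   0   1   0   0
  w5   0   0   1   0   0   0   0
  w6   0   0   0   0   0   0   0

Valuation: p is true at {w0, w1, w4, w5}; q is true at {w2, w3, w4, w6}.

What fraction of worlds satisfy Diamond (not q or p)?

w0: successors {w1, w3, w4}; not q or p there: w1:T, w3:F, w4:T. ✓
w1: successors {w2, w5, w6}; not q or p there: w2:F, w5:T, w6:F. ✓
w2: no successors, so Diamond (not q or p) fails. ✗
w3: no successors, so Diamond (not q or p) fails. ✗
w4: successors {w4}; not q or p there: w4:T. ✓
w5: successors {w2}; not q or p there: w2:F. ✗
w6: no successors, so Diamond (not q or p) fails. ✗
That's 3 of 7 worlds, so 3/7.

3/7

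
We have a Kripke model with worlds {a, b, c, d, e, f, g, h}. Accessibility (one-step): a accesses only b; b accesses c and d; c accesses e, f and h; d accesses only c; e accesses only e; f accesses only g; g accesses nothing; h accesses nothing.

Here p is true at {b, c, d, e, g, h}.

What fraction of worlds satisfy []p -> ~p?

a: []p is T, ~p is T. ✓
b: []p is T, ~p is F. ✗
c: []p is F, ~p is F. ✓
d: []p is T, ~p is F. ✗
e: []p is T, ~p is F. ✗
f: []p is T, ~p is T. ✓
g: []p is T, ~p is F. ✗
h: []p is T, ~p is F. ✗
That's 3 of 8 worlds, so 3/8.

3/8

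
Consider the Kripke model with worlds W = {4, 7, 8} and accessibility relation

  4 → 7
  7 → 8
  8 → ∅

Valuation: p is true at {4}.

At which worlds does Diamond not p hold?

4: successors {7}; not p there: 7:T. ✓
7: successors {8}; not p there: 8:T. ✓
8: no successors, so Diamond not p fails. ✗

{4, 7}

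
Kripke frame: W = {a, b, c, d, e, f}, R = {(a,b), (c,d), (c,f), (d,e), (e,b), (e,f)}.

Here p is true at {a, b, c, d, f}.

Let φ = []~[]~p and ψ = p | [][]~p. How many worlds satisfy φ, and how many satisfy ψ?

3 and 6

For []~[]~p:
a: successors {b}; ~[]~p there: b:F. ✗
b: no successors, so []~[]~p holds vacuously. ✓
c: successors {d, f}; ~[]~p there: d:F, f:F. ✗
d: successors {e}; ~[]~p there: e:T. ✓
e: successors {b, f}; ~[]~p there: b:F, f:F. ✗
f: no successors, so []~[]~p holds vacuously. ✓
— 3 worlds.
For p | [][]~p:
a: p is T, [][]~p is T. ✓
b: p is T, [][]~p is T. ✓
c: p is T, [][]~p is T. ✓
d: p is T, [][]~p is F. ✓
e: p is F, [][]~p is T. ✓
f: p is T, [][]~p is T. ✓
— 6 worlds.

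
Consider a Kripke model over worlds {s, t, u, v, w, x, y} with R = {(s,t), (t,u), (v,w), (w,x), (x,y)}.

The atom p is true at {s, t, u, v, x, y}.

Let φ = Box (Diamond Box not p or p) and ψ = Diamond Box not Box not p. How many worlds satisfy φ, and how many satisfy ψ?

6 and 3

For Box (Diamond Box not p or p):
s: successors {t}; Diamond Box not p or p there: t:T. ✓
t: successors {u}; Diamond Box not p or p there: u:T. ✓
u: no successors, so Box (Diamond Box not p or p) holds vacuously. ✓
v: successors {w}; Diamond Box not p or p there: w:F. ✗
w: successors {x}; Diamond Box not p or p there: x:T. ✓
x: successors {y}; Diamond Box not p or p there: y:T. ✓
y: no successors, so Box (Diamond Box not p or p) holds vacuously. ✓
— 6 worlds.
For Diamond Box not Box not p:
s: successors {t}; Box not Box not p there: t:F. ✗
t: successors {u}; Box not Box not p there: u:T. ✓
u: no successors, so Diamond Box not Box not p fails. ✗
v: successors {w}; Box not Box not p there: w:T. ✓
w: successors {x}; Box not Box not p there: x:F. ✗
x: successors {y}; Box not Box not p there: y:T. ✓
y: no successors, so Diamond Box not Box not p fails. ✗
— 3 worlds.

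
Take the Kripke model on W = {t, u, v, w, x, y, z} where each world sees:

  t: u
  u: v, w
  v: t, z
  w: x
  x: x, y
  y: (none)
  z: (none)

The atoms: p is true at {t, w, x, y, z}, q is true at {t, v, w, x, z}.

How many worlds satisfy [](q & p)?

4

t: successors {u}; q & p there: u:F. ✗
u: successors {v, w}; q & p there: v:F, w:T. ✗
v: successors {t, z}; q & p there: t:T, z:T. ✓
w: successors {x}; q & p there: x:T. ✓
x: successors {x, y}; q & p there: x:T, y:F. ✗
y: no successors, so [](q & p) holds vacuously. ✓
z: no successors, so [](q & p) holds vacuously. ✓
Satisfying worlds: {v, w, y, z}.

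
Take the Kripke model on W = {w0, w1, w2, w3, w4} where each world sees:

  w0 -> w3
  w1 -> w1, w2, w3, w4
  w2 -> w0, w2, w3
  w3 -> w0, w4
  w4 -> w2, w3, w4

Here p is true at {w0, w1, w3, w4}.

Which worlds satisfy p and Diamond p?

w0: p is T, Diamond p is T. ✓
w1: p is T, Diamond p is T. ✓
w2: p is F, Diamond p is T. ✗
w3: p is T, Diamond p is T. ✓
w4: p is T, Diamond p is T. ✓

{w0, w1, w3, w4}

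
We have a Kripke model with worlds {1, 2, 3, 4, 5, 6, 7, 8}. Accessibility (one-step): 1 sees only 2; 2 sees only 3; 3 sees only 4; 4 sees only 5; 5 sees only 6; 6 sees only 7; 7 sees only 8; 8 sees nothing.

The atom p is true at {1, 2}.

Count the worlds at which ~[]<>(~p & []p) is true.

6

1: []<>(~p & []p) is F. ✓
2: []<>(~p & []p) is F. ✓
3: []<>(~p & []p) is F. ✓
4: []<>(~p & []p) is F. ✓
5: []<>(~p & []p) is F. ✓
6: []<>(~p & []p) is T. ✗
7: []<>(~p & []p) is F. ✓
8: []<>(~p & []p) is T. ✗
Satisfying worlds: {1, 2, 3, 4, 5, 7}.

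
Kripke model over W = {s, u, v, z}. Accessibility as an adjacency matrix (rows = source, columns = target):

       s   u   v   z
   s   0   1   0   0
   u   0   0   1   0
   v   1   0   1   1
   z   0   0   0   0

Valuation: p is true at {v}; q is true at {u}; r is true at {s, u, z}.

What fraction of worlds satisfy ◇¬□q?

s: successors {u}; ¬□q there: u:T. ✓
u: successors {v}; ¬□q there: v:T. ✓
v: successors {s, v, z}; ¬□q there: s:F, v:T, z:F. ✓
z: no successors, so ◇¬□q fails. ✗
That's 3 of 4 worlds, so 3/4.

3/4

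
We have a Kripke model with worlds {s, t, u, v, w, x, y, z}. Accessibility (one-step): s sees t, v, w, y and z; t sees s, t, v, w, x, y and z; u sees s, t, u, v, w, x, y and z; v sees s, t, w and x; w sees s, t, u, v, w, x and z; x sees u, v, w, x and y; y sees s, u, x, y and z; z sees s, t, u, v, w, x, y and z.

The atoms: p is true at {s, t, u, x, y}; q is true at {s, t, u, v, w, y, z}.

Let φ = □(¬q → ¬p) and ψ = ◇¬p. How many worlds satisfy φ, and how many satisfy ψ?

1 and 8

For □(¬q → ¬p):
s: successors {t, v, w, y, z}; ¬q → ¬p there: t:T, v:T, w:T, y:T, z:T. ✓
t: successors {s, t, v, w, x, y, z}; ¬q → ¬p there: s:T, t:T, v:T, w:T, x:F, y:T, z:T. ✗
u: successors {s, t, u, v, w, x, y, z}; ¬q → ¬p there: s:T, t:T, u:T, v:T, w:T, x:F, y:T, z:T. ✗
v: successors {s, t, w, x}; ¬q → ¬p there: s:T, t:T, w:T, x:F. ✗
w: successors {s, t, u, v, w, x, z}; ¬q → ¬p there: s:T, t:T, u:T, v:T, w:T, x:F, z:T. ✗
x: successors {u, v, w, x, y}; ¬q → ¬p there: u:T, v:T, w:T, x:F, y:T. ✗
y: successors {s, u, x, y, z}; ¬q → ¬p there: s:T, u:T, x:F, y:T, z:T. ✗
z: successors {s, t, u, v, w, x, y, z}; ¬q → ¬p there: s:T, t:T, u:T, v:T, w:T, x:F, y:T, z:T. ✗
— 1 world.
For ◇¬p:
s: successors {t, v, w, y, z}; ¬p there: t:F, v:T, w:T, y:F, z:T. ✓
t: successors {s, t, v, w, x, y, z}; ¬p there: s:F, t:F, v:T, w:T, x:F, y:F, z:T. ✓
u: successors {s, t, u, v, w, x, y, z}; ¬p there: s:F, t:F, u:F, v:T, w:T, x:F, y:F, z:T. ✓
v: successors {s, t, w, x}; ¬p there: s:F, t:F, w:T, x:F. ✓
w: successors {s, t, u, v, w, x, z}; ¬p there: s:F, t:F, u:F, v:T, w:T, x:F, z:T. ✓
x: successors {u, v, w, x, y}; ¬p there: u:F, v:T, w:T, x:F, y:F. ✓
y: successors {s, u, x, y, z}; ¬p there: s:F, u:F, x:F, y:F, z:T. ✓
z: successors {s, t, u, v, w, x, y, z}; ¬p there: s:F, t:F, u:F, v:T, w:T, x:F, y:F, z:T. ✓
— 8 worlds.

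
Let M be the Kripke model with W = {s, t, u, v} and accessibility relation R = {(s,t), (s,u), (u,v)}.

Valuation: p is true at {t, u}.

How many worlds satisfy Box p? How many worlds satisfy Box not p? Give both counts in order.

3 and 3

For Box p:
s: successors {t, u}; p there: t:T, u:T. ✓
t: no successors, so Box p holds vacuously. ✓
u: successors {v}; p there: v:F. ✗
v: no successors, so Box p holds vacuously. ✓
— 3 worlds.
For Box not p:
s: successors {t, u}; not p there: t:F, u:F. ✗
t: no successors, so Box not p holds vacuously. ✓
u: successors {v}; not p there: v:T. ✓
v: no successors, so Box not p holds vacuously. ✓
— 3 worlds.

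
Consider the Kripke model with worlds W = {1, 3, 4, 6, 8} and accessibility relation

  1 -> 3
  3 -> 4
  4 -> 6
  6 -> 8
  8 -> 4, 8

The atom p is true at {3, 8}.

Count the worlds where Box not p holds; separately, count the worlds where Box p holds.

2 and 2

For Box not p:
1: successors {3}; not p there: 3:F. ✗
3: successors {4}; not p there: 4:T. ✓
4: successors {6}; not p there: 6:T. ✓
6: successors {8}; not p there: 8:F. ✗
8: successors {4, 8}; not p there: 4:T, 8:F. ✗
— 2 worlds.
For Box p:
1: successors {3}; p there: 3:T. ✓
3: successors {4}; p there: 4:F. ✗
4: successors {6}; p there: 6:F. ✗
6: successors {8}; p there: 8:T. ✓
8: successors {4, 8}; p there: 4:F, 8:T. ✗
— 2 worlds.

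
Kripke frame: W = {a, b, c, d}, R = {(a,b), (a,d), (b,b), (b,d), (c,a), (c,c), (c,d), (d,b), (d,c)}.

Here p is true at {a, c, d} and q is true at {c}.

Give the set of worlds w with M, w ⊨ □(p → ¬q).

a: successors {b, d}; p → ¬q there: b:T, d:T. ✓
b: successors {b, d}; p → ¬q there: b:T, d:T. ✓
c: successors {a, c, d}; p → ¬q there: a:T, c:F, d:T. ✗
d: successors {b, c}; p → ¬q there: b:T, c:F. ✗

{a, b}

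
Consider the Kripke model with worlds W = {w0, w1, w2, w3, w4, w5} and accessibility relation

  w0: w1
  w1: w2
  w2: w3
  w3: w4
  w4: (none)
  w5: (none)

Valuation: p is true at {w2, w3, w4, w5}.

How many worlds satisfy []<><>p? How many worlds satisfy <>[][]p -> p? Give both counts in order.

4 and 4

For []<><>p:
w0: successors {w1}; <><>p there: w1:T. ✓
w1: successors {w2}; <><>p there: w2:T. ✓
w2: successors {w3}; <><>p there: w3:F. ✗
w3: successors {w4}; <><>p there: w4:F. ✗
w4: no successors, so []<><>p holds vacuously. ✓
w5: no successors, so []<><>p holds vacuously. ✓
— 4 worlds.
For <>[][]p -> p:
w0: <>[][]p is T, p is F. ✗
w1: <>[][]p is T, p is F. ✗
w2: <>[][]p is T, p is T. ✓
w3: <>[][]p is T, p is T. ✓
w4: <>[][]p is F, p is T. ✓
w5: <>[][]p is F, p is T. ✓
— 4 worlds.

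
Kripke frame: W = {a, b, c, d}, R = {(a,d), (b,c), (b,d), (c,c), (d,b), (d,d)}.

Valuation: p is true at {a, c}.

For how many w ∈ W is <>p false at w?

a: successors {d}; p there: d:F. ✗
b: successors {c, d}; p there: c:T, d:F. ✓
c: successors {c}; p there: c:T. ✓
d: successors {b, d}; p there: b:F, d:F. ✗
Satisfying worlds: {b, c}.
So <>p fails at the other 2 worlds.

2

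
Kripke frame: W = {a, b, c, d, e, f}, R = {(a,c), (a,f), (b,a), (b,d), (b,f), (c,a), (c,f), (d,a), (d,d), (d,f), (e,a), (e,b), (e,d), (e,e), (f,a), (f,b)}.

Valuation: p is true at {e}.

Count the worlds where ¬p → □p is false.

5

a: ¬p is T, □p is F. ✗
b: ¬p is T, □p is F. ✗
c: ¬p is T, □p is F. ✗
d: ¬p is T, □p is F. ✗
e: ¬p is F, □p is F. ✓
f: ¬p is T, □p is F. ✗
Satisfying worlds: {e}.
So ¬p → □p fails at the other 5 worlds.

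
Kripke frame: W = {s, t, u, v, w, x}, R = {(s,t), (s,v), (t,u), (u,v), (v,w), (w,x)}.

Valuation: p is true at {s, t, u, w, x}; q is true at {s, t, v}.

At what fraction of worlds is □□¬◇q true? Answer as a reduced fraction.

s: successors {t, v}; □¬◇q there: t:F, v:T. ✗
t: successors {u}; □¬◇q there: u:T. ✓
u: successors {v}; □¬◇q there: v:T. ✓
v: successors {w}; □¬◇q there: w:T. ✓
w: successors {x}; □¬◇q there: x:T. ✓
x: no successors, so □□¬◇q holds vacuously. ✓
That's 5 of 6 worlds, so 5/6.

5/6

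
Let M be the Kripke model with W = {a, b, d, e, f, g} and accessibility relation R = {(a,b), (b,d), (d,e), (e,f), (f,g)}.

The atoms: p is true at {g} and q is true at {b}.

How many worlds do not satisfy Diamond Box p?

4

a: successors {b}; Box p there: b:F. ✗
b: successors {d}; Box p there: d:F. ✗
d: successors {e}; Box p there: e:F. ✗
e: successors {f}; Box p there: f:T. ✓
f: successors {g}; Box p there: g:T. ✓
g: no successors, so Diamond Box p fails. ✗
Satisfying worlds: {e, f}.
So Diamond Box p fails at the other 4 worlds.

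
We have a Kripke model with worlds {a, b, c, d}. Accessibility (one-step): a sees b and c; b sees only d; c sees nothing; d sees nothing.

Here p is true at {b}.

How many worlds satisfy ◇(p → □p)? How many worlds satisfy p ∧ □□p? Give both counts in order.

For ◇(p → □p):
a: successors {b, c}; p → □p there: b:F, c:T. ✓
b: successors {d}; p → □p there: d:T. ✓
c: no successors, so ◇(p → □p) fails. ✗
d: no successors, so ◇(p → □p) fails. ✗
— 2 worlds.
For p ∧ □□p:
a: p is F, □□p is F. ✗
b: p is T, □□p is T. ✓
c: p is F, □□p is T. ✗
d: p is F, □□p is T. ✗
— 1 world.

2 and 1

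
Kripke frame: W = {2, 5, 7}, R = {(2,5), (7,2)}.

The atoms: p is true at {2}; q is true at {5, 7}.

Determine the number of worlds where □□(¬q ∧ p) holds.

2

2: successors {5}; □(¬q ∧ p) there: 5:T. ✓
5: no successors, so □□(¬q ∧ p) holds vacuously. ✓
7: successors {2}; □(¬q ∧ p) there: 2:F. ✗
Satisfying worlds: {2, 5}.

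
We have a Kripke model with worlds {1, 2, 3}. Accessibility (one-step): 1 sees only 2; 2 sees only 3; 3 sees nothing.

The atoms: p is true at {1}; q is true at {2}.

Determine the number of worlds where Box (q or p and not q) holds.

2

1: successors {2}; q or p and not q there: 2:T. ✓
2: successors {3}; q or p and not q there: 3:F. ✗
3: no successors, so Box (q or p and not q) holds vacuously. ✓
Satisfying worlds: {1, 3}.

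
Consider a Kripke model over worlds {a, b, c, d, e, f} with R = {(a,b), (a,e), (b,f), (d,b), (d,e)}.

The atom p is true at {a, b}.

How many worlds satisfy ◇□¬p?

a: successors {b, e}; □¬p there: b:T, e:T. ✓
b: successors {f}; □¬p there: f:T. ✓
c: no successors, so ◇□¬p fails. ✗
d: successors {b, e}; □¬p there: b:T, e:T. ✓
e: no successors, so ◇□¬p fails. ✗
f: no successors, so ◇□¬p fails. ✗
Satisfying worlds: {a, b, d}.

3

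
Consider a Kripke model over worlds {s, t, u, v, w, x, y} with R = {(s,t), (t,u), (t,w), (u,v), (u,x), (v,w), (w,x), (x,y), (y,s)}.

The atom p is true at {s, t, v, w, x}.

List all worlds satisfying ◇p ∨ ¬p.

{s, t, u, v, w, y}

s: ◇p is T, ¬p is F. ✓
t: ◇p is T, ¬p is F. ✓
u: ◇p is T, ¬p is T. ✓
v: ◇p is T, ¬p is F. ✓
w: ◇p is T, ¬p is F. ✓
x: ◇p is F, ¬p is F. ✗
y: ◇p is T, ¬p is T. ✓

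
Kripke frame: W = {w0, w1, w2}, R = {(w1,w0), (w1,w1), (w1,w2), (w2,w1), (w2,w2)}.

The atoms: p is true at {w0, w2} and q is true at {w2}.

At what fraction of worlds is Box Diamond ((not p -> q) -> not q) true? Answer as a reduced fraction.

2/3

w0: no successors, so Box Diamond ((not p -> q) -> not q) holds vacuously. ✓
w1: successors {w0, w1, w2}; Diamond ((not p -> q) -> not q) there: w0:F, w1:T, w2:T. ✗
w2: successors {w1, w2}; Diamond ((not p -> q) -> not q) there: w1:T, w2:T. ✓
That's 2 of 3 worlds, so 2/3.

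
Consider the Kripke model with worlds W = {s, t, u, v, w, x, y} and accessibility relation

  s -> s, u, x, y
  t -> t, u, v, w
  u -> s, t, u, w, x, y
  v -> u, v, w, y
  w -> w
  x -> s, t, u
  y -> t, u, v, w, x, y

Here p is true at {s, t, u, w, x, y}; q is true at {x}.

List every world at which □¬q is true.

{t, v, w, x}

s: successors {s, u, x, y}; ¬q there: s:T, u:T, x:F, y:T. ✗
t: successors {t, u, v, w}; ¬q there: t:T, u:T, v:T, w:T. ✓
u: successors {s, t, u, w, x, y}; ¬q there: s:T, t:T, u:T, w:T, x:F, y:T. ✗
v: successors {u, v, w, y}; ¬q there: u:T, v:T, w:T, y:T. ✓
w: successors {w}; ¬q there: w:T. ✓
x: successors {s, t, u}; ¬q there: s:T, t:T, u:T. ✓
y: successors {t, u, v, w, x, y}; ¬q there: t:T, u:T, v:T, w:T, x:F, y:T. ✗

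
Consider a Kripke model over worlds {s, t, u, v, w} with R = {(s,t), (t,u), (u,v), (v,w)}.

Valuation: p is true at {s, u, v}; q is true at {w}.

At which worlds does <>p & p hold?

{u}

s: <>p is F, p is T. ✗
t: <>p is T, p is F. ✗
u: <>p is T, p is T. ✓
v: <>p is F, p is T. ✗
w: <>p is F, p is F. ✗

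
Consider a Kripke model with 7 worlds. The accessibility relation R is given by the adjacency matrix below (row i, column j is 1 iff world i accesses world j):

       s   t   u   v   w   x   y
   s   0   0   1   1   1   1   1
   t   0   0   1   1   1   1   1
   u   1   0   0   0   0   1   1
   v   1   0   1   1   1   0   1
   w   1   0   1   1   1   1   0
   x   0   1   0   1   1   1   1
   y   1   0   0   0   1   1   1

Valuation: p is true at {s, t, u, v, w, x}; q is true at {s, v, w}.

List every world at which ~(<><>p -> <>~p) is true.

{w}

s: <><>p -> <>~p is T. ✗
t: <><>p -> <>~p is T. ✗
u: <><>p -> <>~p is T. ✗
v: <><>p -> <>~p is T. ✗
w: <><>p -> <>~p is F. ✓
x: <><>p -> <>~p is T. ✗
y: <><>p -> <>~p is T. ✗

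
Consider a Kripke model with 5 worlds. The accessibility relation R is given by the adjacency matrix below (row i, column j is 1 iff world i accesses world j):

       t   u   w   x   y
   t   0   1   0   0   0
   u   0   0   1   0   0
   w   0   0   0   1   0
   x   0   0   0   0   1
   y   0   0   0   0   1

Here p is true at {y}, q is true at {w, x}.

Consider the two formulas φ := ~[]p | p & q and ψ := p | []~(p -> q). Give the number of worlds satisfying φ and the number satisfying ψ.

For ~[]p | p & q:
t: ~[]p is T, p & q is F. ✓
u: ~[]p is T, p & q is F. ✓
w: ~[]p is T, p & q is F. ✓
x: ~[]p is F, p & q is F. ✗
y: ~[]p is F, p & q is F. ✗
— 3 worlds.
For p | []~(p -> q):
t: p is F, []~(p -> q) is F. ✗
u: p is F, []~(p -> q) is F. ✗
w: p is F, []~(p -> q) is F. ✗
x: p is F, []~(p -> q) is T. ✓
y: p is T, []~(p -> q) is T. ✓
— 2 worlds.

3 and 2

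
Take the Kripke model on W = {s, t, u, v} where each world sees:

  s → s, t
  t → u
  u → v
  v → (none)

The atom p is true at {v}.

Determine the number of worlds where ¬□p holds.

s: □p is F. ✓
t: □p is F. ✓
u: □p is T. ✗
v: □p is T. ✗
Satisfying worlds: {s, t}.

2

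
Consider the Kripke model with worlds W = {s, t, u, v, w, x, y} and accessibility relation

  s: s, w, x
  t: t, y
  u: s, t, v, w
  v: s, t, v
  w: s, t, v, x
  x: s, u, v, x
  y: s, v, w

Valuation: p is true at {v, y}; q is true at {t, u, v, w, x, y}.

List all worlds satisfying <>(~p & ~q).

s: successors {s, w, x}; ~p & ~q there: s:T, w:F, x:F. ✓
t: successors {t, y}; ~p & ~q there: t:F, y:F. ✗
u: successors {s, t, v, w}; ~p & ~q there: s:T, t:F, v:F, w:F. ✓
v: successors {s, t, v}; ~p & ~q there: s:T, t:F, v:F. ✓
w: successors {s, t, v, x}; ~p & ~q there: s:T, t:F, v:F, x:F. ✓
x: successors {s, u, v, x}; ~p & ~q there: s:T, u:F, v:F, x:F. ✓
y: successors {s, v, w}; ~p & ~q there: s:T, v:F, w:F. ✓

{s, u, v, w, x, y}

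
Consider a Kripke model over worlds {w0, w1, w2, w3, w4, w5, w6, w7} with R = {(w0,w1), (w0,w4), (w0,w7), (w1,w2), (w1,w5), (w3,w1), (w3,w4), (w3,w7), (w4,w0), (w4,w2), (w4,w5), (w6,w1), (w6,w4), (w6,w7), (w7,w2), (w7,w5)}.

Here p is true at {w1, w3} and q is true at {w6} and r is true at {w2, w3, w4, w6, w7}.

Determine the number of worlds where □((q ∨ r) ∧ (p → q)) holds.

2

w0: successors {w1, w4, w7}; (q ∨ r) ∧ (p → q) there: w1:F, w4:T, w7:T. ✗
w1: successors {w2, w5}; (q ∨ r) ∧ (p → q) there: w2:T, w5:F. ✗
w2: no successors, so □((q ∨ r) ∧ (p → q)) holds vacuously. ✓
w3: successors {w1, w4, w7}; (q ∨ r) ∧ (p → q) there: w1:F, w4:T, w7:T. ✗
w4: successors {w0, w2, w5}; (q ∨ r) ∧ (p → q) there: w0:F, w2:T, w5:F. ✗
w5: no successors, so □((q ∨ r) ∧ (p → q)) holds vacuously. ✓
w6: successors {w1, w4, w7}; (q ∨ r) ∧ (p → q) there: w1:F, w4:T, w7:T. ✗
w7: successors {w2, w5}; (q ∨ r) ∧ (p → q) there: w2:T, w5:F. ✗
Satisfying worlds: {w2, w5}.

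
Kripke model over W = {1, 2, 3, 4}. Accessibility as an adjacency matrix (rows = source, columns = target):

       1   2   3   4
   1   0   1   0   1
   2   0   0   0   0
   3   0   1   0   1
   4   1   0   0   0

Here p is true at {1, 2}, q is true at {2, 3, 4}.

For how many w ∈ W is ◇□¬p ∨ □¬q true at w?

4

1: ◇□¬p is T, □¬q is F. ✓
2: ◇□¬p is F, □¬q is T. ✓
3: ◇□¬p is T, □¬q is F. ✓
4: ◇□¬p is F, □¬q is T. ✓
Satisfying worlds: {1, 2, 3, 4}.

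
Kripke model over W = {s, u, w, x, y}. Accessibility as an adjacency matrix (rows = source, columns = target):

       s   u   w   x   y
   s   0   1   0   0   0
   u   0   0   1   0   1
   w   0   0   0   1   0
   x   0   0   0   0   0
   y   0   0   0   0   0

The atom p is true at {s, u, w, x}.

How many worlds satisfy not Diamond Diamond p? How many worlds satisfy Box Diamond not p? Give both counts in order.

3 and 3

For not Diamond Diamond p:
s: Diamond Diamond p is T. ✗
u: Diamond Diamond p is T. ✗
w: Diamond Diamond p is F. ✓
x: Diamond Diamond p is F. ✓
y: Diamond Diamond p is F. ✓
— 3 worlds.
For Box Diamond not p:
s: successors {u}; Diamond not p there: u:T. ✓
u: successors {w, y}; Diamond not p there: w:F, y:F. ✗
w: successors {x}; Diamond not p there: x:F. ✗
x: no successors, so Box Diamond not p holds vacuously. ✓
y: no successors, so Box Diamond not p holds vacuously. ✓
— 3 worlds.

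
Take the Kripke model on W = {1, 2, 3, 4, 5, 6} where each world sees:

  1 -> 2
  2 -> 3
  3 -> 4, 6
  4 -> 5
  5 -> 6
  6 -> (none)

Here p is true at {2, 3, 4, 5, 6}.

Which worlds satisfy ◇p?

{1, 2, 3, 4, 5}

1: successors {2}; p there: 2:T. ✓
2: successors {3}; p there: 3:T. ✓
3: successors {4, 6}; p there: 4:T, 6:T. ✓
4: successors {5}; p there: 5:T. ✓
5: successors {6}; p there: 6:T. ✓
6: no successors, so ◇p fails. ✗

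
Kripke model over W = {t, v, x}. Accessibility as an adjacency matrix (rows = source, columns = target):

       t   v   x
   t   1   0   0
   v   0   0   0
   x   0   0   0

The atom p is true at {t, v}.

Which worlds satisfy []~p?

{v, x}

t: successors {t}; ~p there: t:F. ✗
v: no successors, so []~p holds vacuously. ✓
x: no successors, so []~p holds vacuously. ✓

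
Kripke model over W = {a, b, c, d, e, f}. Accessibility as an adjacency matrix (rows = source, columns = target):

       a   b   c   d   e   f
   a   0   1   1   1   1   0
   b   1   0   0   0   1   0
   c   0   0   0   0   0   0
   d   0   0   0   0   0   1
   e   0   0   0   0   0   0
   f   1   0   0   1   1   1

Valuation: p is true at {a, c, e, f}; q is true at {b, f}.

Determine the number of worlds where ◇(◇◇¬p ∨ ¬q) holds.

a: successors {b, c, d, e}; ◇◇¬p ∨ ¬q there: b:T, c:T, d:T, e:T. ✓
b: successors {a, e}; ◇◇¬p ∨ ¬q there: a:T, e:T. ✓
c: no successors, so ◇(◇◇¬p ∨ ¬q) fails. ✗
d: successors {f}; ◇◇¬p ∨ ¬q there: f:T. ✓
e: no successors, so ◇(◇◇¬p ∨ ¬q) fails. ✗
f: successors {a, d, e, f}; ◇◇¬p ∨ ¬q there: a:T, d:T, e:T, f:T. ✓
Satisfying worlds: {a, b, d, f}.

4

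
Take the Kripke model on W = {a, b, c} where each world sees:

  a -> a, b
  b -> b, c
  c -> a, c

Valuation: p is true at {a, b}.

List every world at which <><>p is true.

{a, b, c}

a: successors {a, b}; <>p there: a:T, b:T. ✓
b: successors {b, c}; <>p there: b:T, c:T. ✓
c: successors {a, c}; <>p there: a:T, c:T. ✓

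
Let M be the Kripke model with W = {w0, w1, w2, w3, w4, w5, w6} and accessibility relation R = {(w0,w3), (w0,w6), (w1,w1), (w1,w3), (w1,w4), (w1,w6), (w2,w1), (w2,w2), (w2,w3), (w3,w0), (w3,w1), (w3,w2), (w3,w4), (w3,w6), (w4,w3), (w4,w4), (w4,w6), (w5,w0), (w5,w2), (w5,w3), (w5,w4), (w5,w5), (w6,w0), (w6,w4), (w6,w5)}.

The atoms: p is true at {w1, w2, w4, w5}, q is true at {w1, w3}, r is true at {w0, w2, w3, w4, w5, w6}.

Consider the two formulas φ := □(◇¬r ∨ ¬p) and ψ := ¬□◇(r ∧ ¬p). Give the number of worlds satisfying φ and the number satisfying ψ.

2 and 0

For □(◇¬r ∨ ¬p):
w0: successors {w3, w6}; ◇¬r ∨ ¬p there: w3:T, w6:T. ✓
w1: successors {w1, w3, w4, w6}; ◇¬r ∨ ¬p there: w1:T, w3:T, w4:F, w6:T. ✗
w2: successors {w1, w2, w3}; ◇¬r ∨ ¬p there: w1:T, w2:T, w3:T. ✓
w3: successors {w0, w1, w2, w4, w6}; ◇¬r ∨ ¬p there: w0:T, w1:T, w2:T, w4:F, w6:T. ✗
w4: successors {w3, w4, w6}; ◇¬r ∨ ¬p there: w3:T, w4:F, w6:T. ✗
w5: successors {w0, w2, w3, w4, w5}; ◇¬r ∨ ¬p there: w0:T, w2:T, w3:T, w4:F, w5:F. ✗
w6: successors {w0, w4, w5}; ◇¬r ∨ ¬p there: w0:T, w4:F, w5:F. ✗
— 2 worlds.
For ¬□◇(r ∧ ¬p):
w0: □◇(r ∧ ¬p) is T. ✗
w1: □◇(r ∧ ¬p) is T. ✗
w2: □◇(r ∧ ¬p) is T. ✗
w3: □◇(r ∧ ¬p) is T. ✗
w4: □◇(r ∧ ¬p) is T. ✗
w5: □◇(r ∧ ¬p) is T. ✗
w6: □◇(r ∧ ¬p) is T. ✗
— 0 worlds.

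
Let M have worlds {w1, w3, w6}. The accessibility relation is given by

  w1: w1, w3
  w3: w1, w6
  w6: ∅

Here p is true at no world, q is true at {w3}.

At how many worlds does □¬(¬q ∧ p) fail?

0

w1: successors {w1, w3}; ¬(¬q ∧ p) there: w1:T, w3:T. ✓
w3: successors {w1, w6}; ¬(¬q ∧ p) there: w1:T, w6:T. ✓
w6: no successors, so □¬(¬q ∧ p) holds vacuously. ✓
Satisfying worlds: {w1, w3, w6}.
So □¬(¬q ∧ p) fails at the other 0 worlds.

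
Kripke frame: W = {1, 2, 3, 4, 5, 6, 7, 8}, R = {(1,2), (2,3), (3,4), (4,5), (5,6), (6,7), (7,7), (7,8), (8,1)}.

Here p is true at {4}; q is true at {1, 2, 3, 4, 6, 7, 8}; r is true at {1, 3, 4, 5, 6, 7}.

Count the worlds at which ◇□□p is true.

1: successors {2}; □□p there: 2:T. ✓
2: successors {3}; □□p there: 3:F. ✗
3: successors {4}; □□p there: 4:F. ✗
4: successors {5}; □□p there: 5:F. ✗
5: successors {6}; □□p there: 6:F. ✗
6: successors {7}; □□p there: 7:F. ✗
7: successors {7, 8}; □□p there: 7:F, 8:F. ✗
8: successors {1}; □□p there: 1:F. ✗
Satisfying worlds: {1}.

1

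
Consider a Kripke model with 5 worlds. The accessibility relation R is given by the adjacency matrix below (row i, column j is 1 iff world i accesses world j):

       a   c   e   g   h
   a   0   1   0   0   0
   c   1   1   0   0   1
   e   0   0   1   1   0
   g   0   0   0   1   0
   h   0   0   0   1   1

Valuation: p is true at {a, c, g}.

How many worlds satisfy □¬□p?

1

a: successors {c}; ¬□p there: c:T. ✓
c: successors {a, c, h}; ¬□p there: a:F, c:T, h:T. ✗
e: successors {e, g}; ¬□p there: e:T, g:F. ✗
g: successors {g}; ¬□p there: g:F. ✗
h: successors {g, h}; ¬□p there: g:F, h:T. ✗
Satisfying worlds: {a}.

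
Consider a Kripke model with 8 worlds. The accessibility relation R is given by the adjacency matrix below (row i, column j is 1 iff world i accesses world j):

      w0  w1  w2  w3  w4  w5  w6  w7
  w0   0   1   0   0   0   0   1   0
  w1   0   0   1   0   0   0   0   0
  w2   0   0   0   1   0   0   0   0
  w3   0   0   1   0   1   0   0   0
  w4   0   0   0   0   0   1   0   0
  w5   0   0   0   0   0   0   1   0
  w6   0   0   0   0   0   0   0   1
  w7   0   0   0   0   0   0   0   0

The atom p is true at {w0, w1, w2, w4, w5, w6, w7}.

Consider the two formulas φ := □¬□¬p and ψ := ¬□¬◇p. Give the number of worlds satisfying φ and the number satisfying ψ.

5 and 5

For □¬□¬p:
w0: successors {w1, w6}; ¬□¬p there: w1:T, w6:T. ✓
w1: successors {w2}; ¬□¬p there: w2:F. ✗
w2: successors {w3}; ¬□¬p there: w3:T. ✓
w3: successors {w2, w4}; ¬□¬p there: w2:F, w4:T. ✗
w4: successors {w5}; ¬□¬p there: w5:T. ✓
w5: successors {w6}; ¬□¬p there: w6:T. ✓
w6: successors {w7}; ¬□¬p there: w7:F. ✗
w7: no successors, so □¬□¬p holds vacuously. ✓
— 5 worlds.
For ¬□¬◇p:
w0: □¬◇p is F. ✓
w1: □¬◇p is T. ✗
w2: □¬◇p is F. ✓
w3: □¬◇p is F. ✓
w4: □¬◇p is F. ✓
w5: □¬◇p is F. ✓
w6: □¬◇p is T. ✗
w7: □¬◇p is T. ✗
— 5 worlds.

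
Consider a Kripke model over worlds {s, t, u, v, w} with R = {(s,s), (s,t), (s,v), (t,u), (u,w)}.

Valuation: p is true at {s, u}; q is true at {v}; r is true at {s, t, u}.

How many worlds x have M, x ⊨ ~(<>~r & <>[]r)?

s: <>~r & <>[]r is T. ✗
t: <>~r & <>[]r is F. ✓
u: <>~r & <>[]r is T. ✗
v: <>~r & <>[]r is F. ✓
w: <>~r & <>[]r is F. ✓
Satisfying worlds: {t, v, w}.

3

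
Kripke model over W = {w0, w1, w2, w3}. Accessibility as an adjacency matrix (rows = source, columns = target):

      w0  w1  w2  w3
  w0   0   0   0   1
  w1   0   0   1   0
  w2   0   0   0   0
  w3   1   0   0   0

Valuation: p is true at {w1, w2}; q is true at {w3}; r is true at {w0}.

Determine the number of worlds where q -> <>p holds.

3

w0: q is F, <>p is F. ✓
w1: q is F, <>p is T. ✓
w2: q is F, <>p is F. ✓
w3: q is T, <>p is F. ✗
Satisfying worlds: {w0, w1, w2}.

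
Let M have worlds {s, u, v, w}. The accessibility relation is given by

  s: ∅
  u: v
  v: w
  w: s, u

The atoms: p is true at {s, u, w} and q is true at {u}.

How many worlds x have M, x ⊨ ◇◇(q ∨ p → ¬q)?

3

s: no successors, so ◇◇(q ∨ p → ¬q) fails. ✗
u: successors {v}; ◇(q ∨ p → ¬q) there: v:T. ✓
v: successors {w}; ◇(q ∨ p → ¬q) there: w:T. ✓
w: successors {s, u}; ◇(q ∨ p → ¬q) there: s:F, u:T. ✓
Satisfying worlds: {u, v, w}.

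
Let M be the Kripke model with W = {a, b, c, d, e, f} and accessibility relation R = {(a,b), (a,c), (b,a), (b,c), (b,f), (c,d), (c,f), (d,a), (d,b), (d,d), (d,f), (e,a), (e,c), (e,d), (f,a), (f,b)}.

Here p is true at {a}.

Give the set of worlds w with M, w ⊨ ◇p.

{b, d, e, f}

a: successors {b, c}; p there: b:F, c:F. ✗
b: successors {a, c, f}; p there: a:T, c:F, f:F. ✓
c: successors {d, f}; p there: d:F, f:F. ✗
d: successors {a, b, d, f}; p there: a:T, b:F, d:F, f:F. ✓
e: successors {a, c, d}; p there: a:T, c:F, d:F. ✓
f: successors {a, b}; p there: a:T, b:F. ✓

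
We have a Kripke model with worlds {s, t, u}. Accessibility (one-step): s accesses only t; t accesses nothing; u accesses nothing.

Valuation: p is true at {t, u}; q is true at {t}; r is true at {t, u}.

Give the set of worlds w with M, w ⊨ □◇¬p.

s: successors {t}; ◇¬p there: t:F. ✗
t: no successors, so □◇¬p holds vacuously. ✓
u: no successors, so □◇¬p holds vacuously. ✓

{t, u}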